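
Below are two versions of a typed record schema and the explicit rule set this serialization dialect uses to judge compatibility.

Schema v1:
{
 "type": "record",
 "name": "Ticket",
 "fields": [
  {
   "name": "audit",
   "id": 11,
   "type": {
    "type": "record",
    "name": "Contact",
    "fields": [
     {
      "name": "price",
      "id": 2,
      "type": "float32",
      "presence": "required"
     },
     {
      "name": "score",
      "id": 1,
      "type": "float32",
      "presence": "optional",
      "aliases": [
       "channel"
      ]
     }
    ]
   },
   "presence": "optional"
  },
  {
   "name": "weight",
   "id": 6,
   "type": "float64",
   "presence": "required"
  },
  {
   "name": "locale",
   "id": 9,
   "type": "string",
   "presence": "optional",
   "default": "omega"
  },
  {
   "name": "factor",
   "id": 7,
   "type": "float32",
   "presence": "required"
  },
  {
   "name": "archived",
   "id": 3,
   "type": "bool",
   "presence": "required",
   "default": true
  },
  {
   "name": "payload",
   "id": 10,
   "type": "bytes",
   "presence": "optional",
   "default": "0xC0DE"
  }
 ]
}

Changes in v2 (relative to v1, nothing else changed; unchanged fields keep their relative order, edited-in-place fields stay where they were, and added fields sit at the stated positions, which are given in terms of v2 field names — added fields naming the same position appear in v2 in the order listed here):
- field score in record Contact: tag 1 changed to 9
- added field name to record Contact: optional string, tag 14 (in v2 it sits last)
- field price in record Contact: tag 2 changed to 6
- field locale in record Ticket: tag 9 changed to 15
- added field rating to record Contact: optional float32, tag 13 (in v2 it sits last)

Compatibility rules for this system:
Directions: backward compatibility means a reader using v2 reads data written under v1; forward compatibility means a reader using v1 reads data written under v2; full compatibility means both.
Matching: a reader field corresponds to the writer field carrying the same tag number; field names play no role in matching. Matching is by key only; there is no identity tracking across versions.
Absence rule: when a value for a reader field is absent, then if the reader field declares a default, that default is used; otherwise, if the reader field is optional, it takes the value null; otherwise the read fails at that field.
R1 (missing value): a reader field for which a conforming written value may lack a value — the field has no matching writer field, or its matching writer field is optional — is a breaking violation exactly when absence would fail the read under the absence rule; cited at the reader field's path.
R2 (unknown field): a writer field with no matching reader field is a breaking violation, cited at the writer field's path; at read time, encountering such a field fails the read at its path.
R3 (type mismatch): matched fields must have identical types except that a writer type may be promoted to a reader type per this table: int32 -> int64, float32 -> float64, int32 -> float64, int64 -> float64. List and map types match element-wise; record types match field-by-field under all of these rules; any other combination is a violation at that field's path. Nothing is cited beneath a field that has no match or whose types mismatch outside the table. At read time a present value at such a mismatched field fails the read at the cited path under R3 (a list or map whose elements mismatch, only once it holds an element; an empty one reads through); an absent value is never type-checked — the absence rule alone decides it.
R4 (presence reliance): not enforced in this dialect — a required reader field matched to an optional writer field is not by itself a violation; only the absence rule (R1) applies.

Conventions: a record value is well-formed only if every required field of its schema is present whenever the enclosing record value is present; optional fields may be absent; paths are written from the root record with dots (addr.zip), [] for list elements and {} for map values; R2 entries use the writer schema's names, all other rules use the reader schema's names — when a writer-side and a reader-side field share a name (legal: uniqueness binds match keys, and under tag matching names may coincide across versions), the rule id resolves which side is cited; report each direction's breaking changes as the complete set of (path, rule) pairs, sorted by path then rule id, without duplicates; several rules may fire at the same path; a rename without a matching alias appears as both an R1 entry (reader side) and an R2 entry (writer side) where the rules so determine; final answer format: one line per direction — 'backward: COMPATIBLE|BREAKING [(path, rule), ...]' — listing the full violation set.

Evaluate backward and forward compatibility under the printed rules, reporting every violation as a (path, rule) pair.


backward: BREAKING [(audit.price, R1), (audit.price, R2), (audit.score, R2), (locale, R2)]; forward: BREAKING [(audit.name, R2), (audit.price, R1), (audit.price, R2), (audit.rating, R2), (audit.score, R2), (locale, R2)]

arrows below run writer -> reader for Ticket
backward pass over Ticket, reader schema v2, writer schema v1:
  writer optional, Contact -> Contact: reader audit maps from writer audit
  writer required, float64 -> float64: reader weight maps from writer weight
  no writer field matches reader locale
  writer required, float32 -> float32: reader factor maps from writer factor
  writer required, bool -> bool: reader archived maps from writer archived
  writer optional, bytes -> bytes: reader payload maps from writer payload
  writer field locale has no reader counterpart
  no writer field matches reader audit.price
  no writer field matches reader audit.score
  no writer field matches reader audit.name
  no writer field matches reader audit.rating
  writer field audit.price has no reader counterpart
  writer field audit.score has no reader counterpart
  violation R1 at audit.price
  violation R2 at audit.price
  violation R2 at audit.score
  violation R2 at locale
  => backward: BREAKING (4)
forward pass over Ticket, reader schema v1, writer schema v2:
  writer optional, Contact -> Contact: reader audit maps from writer audit
  writer required, float64 -> float64: reader weight maps from writer weight
  no writer field matches reader locale
  writer required, float32 -> float32: reader factor maps from writer factor
  writer required, bool -> bool: reader archived maps from writer archived
  writer optional, bytes -> bytes: reader payload maps from writer payload
  writer field locale has no reader counterpart
  no writer field matches reader audit.price
  no writer field matches reader audit.score
  writer field audit.price has no reader counterpart
  writer field audit.score has no reader counterpart
  writer field audit.name has no reader counterpart
  writer field audit.rating has no reader counterpart
  violation R2 at audit.name
  violation R1 at audit.price
  violation R2 at audit.price
  violation R2 at audit.rating
  violation R2 at audit.score
  violation R2 at locale
  => forward: BREAKING (6)


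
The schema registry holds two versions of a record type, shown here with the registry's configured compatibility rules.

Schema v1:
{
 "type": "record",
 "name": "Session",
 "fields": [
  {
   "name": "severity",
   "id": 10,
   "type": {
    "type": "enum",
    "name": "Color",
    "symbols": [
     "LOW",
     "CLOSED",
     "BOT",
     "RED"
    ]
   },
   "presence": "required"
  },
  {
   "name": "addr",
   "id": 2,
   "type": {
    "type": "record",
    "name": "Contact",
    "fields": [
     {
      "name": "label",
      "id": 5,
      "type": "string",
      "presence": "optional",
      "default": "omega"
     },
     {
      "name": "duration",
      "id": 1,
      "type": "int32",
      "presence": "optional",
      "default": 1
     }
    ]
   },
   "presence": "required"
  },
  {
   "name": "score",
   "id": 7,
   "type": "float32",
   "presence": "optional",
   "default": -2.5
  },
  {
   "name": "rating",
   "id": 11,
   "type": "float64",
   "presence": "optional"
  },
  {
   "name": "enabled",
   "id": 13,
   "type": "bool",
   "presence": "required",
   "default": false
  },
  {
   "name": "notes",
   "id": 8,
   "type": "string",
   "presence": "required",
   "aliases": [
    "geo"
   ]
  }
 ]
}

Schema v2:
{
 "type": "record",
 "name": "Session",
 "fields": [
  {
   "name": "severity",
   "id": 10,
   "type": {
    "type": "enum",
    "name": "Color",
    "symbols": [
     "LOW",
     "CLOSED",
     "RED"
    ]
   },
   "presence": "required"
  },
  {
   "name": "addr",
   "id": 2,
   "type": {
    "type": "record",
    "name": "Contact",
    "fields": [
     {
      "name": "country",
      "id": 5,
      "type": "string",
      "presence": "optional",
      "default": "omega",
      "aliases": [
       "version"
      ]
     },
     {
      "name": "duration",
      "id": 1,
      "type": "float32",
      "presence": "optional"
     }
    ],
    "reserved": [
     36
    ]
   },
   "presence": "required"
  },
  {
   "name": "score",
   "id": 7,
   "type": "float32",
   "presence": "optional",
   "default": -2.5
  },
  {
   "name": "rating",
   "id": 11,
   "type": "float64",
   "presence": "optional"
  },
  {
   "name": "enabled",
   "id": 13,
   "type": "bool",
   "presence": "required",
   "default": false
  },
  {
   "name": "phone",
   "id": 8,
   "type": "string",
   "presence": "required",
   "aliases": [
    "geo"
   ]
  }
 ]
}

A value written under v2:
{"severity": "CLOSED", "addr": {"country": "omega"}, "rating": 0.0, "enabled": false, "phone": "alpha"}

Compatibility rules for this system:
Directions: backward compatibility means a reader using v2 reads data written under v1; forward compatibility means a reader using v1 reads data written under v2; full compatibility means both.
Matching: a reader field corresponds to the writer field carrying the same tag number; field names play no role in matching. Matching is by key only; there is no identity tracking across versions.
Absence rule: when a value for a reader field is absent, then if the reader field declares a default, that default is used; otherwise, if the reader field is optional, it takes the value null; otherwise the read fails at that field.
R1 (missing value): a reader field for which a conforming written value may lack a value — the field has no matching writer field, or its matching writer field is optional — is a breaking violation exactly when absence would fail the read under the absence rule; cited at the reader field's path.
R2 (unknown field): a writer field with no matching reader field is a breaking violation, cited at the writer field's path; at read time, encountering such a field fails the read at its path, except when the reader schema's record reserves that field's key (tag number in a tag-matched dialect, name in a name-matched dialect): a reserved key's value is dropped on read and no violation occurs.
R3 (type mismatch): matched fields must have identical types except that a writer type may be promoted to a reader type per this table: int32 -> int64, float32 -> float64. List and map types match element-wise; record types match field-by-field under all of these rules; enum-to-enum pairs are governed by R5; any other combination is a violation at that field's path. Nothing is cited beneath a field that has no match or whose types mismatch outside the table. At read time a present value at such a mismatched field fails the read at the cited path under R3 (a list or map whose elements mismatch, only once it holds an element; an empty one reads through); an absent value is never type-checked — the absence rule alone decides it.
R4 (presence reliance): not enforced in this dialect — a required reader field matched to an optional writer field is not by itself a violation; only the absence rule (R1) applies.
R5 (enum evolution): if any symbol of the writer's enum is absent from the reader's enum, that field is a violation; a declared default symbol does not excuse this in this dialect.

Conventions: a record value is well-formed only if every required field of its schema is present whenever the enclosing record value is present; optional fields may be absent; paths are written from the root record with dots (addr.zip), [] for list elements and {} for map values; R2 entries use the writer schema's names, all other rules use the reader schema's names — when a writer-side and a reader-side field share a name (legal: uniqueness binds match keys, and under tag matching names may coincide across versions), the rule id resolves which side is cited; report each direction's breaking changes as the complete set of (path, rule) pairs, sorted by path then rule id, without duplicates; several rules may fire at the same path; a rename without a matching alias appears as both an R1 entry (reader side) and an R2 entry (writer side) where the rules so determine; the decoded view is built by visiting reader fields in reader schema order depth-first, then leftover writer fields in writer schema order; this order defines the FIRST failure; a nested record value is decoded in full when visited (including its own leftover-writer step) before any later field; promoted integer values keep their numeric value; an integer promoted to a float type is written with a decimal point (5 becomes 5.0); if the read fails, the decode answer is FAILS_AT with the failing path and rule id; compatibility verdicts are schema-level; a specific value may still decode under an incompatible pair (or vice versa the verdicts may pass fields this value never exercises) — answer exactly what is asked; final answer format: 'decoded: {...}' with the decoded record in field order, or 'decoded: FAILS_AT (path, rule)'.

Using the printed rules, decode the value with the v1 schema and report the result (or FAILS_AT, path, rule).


decoded: {"severity": "CLOSED", "addr": {"label": "omega", "duration": 1}, "score": -2.5, "rating": 0.0, "enabled": false, "notes": "alpha"}

arrows below run writer -> reader for Session
decode (reader v1):
  severity := "CLOSED"
  addr.label := "omega" (from writer country)
  addr.duration := 1 (missing; default applied)
  score := -2.5 (missing; default applied)
  rating := 0.0
  enabled := false
  notes := "alpha" (from writer phone)
  => decoded: {"severity": "CLOSED", "addr": {"label": "omega", "duration": 1}, "score": -2.5, "rating": 0.0, "enabled": false, "notes": "alpha"}
diffs on Session not affecting the asked answer:
  field duration in record Contact: type int32 changed to float32 (its default is dropped) -> shifts the Session verdicts, not this decode
  renamed field label to country in record Contact -> inert under this dialect — no rule fires on Session and the result does not move
  enum Color (field severity in record Session): symbol BOT removed -> shifts the Session verdicts, not this decode
  renamed field notes to phone in record Session -> inert under this dialect — no rule fires on Session and the result does not move


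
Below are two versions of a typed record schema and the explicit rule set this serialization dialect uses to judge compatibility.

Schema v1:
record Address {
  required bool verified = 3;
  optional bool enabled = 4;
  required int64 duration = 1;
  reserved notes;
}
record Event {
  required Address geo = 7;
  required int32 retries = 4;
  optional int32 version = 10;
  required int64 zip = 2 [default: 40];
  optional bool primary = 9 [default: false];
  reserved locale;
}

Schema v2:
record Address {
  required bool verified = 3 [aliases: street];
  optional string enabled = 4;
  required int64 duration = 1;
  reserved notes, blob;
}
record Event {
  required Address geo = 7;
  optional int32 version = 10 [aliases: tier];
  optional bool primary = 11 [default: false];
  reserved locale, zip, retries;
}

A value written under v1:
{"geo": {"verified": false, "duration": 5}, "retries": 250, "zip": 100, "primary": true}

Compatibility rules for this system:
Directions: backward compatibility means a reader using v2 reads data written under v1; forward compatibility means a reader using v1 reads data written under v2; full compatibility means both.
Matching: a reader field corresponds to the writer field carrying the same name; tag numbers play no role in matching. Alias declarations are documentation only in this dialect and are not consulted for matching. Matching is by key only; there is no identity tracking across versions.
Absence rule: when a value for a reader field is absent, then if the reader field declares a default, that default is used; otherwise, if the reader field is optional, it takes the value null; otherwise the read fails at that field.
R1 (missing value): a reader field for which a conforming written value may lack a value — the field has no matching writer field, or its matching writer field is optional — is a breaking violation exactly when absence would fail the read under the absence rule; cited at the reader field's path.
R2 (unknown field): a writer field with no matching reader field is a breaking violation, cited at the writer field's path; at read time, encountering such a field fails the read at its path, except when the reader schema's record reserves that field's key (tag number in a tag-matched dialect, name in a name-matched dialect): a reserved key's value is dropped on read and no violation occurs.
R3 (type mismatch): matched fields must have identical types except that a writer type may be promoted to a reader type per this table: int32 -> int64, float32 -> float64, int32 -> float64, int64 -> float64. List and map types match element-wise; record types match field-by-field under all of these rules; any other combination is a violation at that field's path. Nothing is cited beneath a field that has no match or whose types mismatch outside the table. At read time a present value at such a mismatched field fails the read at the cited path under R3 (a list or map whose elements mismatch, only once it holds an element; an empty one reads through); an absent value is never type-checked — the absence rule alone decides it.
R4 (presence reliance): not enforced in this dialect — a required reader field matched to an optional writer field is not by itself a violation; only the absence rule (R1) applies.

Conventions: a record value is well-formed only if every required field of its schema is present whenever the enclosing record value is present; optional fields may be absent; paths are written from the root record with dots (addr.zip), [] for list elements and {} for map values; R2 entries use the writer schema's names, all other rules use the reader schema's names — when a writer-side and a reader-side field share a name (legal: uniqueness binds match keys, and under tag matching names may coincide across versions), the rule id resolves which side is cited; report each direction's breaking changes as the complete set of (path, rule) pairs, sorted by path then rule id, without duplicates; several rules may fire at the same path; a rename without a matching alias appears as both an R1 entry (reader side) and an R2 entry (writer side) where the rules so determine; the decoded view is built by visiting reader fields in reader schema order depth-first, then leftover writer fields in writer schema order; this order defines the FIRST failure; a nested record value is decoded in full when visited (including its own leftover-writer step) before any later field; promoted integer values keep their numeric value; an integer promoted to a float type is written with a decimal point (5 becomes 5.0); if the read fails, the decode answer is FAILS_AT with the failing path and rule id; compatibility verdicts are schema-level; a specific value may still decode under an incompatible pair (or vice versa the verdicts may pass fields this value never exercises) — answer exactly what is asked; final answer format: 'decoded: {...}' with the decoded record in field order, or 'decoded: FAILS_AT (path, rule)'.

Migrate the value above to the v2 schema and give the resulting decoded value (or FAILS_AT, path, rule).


decoded: {"geo": {"verified": false, "enabled": null, "duration": 5}, "version": null, "primary": true}

arrows below run writer -> reader for Event
decoding the Event value with the v2 reader:
  geo.verified := false
  geo.enabled := null (absent, optional -> null)
  geo.duration := 5
  version := null (absent, optional -> null)
  primary := true
  writer retries: reserved -> dropped
  writer zip: reserved -> dropped
  => decoded: {"geo": {"verified": false, "enabled": null, "duration": 5}, "version": null, "primary": true}
the rest of the Event diff is inert for this question:
  field primary in record Event: tag 9 changed to 11 -> inert under this dialect — no rule fires on Event and the result does not move
  field enabled in record Address: type bool changed to string -> affects the rule determinations only; this particular Event value decodes identically


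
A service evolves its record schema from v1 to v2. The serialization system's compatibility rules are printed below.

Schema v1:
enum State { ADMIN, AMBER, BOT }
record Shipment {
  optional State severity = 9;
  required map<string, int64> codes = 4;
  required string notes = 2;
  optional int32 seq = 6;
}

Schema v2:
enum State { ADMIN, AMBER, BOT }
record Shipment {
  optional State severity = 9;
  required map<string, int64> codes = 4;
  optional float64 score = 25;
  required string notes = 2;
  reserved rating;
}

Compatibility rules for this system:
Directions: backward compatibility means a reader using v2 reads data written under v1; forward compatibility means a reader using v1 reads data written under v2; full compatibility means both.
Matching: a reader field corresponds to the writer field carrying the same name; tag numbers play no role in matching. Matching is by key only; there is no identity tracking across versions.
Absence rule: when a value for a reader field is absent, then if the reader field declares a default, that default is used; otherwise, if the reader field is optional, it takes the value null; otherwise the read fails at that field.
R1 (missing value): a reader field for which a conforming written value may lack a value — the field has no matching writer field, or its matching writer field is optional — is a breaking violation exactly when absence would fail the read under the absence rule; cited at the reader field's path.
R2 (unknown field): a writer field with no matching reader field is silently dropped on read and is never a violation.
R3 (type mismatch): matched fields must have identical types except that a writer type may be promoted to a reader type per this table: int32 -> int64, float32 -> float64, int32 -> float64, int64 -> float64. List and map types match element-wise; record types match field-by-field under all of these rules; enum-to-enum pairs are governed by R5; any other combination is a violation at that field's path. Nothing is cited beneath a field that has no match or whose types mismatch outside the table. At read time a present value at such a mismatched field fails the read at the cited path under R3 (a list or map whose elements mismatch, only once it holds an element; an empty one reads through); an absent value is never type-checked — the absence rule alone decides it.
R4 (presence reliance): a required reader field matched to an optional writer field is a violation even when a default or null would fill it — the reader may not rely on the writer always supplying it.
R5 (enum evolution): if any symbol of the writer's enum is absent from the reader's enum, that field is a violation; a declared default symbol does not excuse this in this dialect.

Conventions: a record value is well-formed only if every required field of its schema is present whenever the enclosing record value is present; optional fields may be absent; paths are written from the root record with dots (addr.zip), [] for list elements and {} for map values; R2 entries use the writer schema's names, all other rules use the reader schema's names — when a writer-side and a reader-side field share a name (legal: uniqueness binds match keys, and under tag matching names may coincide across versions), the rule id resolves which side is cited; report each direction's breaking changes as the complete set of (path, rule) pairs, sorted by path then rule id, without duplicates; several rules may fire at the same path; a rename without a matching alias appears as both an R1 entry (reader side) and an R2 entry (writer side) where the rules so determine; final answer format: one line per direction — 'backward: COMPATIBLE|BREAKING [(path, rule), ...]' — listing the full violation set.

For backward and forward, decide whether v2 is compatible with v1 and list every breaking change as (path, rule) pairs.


each type pair in Shipment: writer, then reader
checking backward for Shipment: reader v2 against writer v1:
  severity: State -> State, writer optional; from severity
  codes: map<string, int64> -> map<string, int64>, writer required; from codes
  no writer field matches reader score
  notes: string -> string, writer required; from notes
  writer field seq has no reader counterpart
  => backward verdict for Shipment: COMPATIBLE, no violations
checking forward for Shipment: reader v1 against writer v2:
  severity: State -> State, writer optional; from severity
  codes: map<string, int64> -> map<string, int64>, writer required; from codes
  notes: string -> string, writer required; from notes
  no writer field matches reader seq
  writer field score has no reader counterpart
  => forward verdict for Shipment: COMPATIBLE, no violations

backward: COMPATIBLE []; forward: COMPATIBLE []


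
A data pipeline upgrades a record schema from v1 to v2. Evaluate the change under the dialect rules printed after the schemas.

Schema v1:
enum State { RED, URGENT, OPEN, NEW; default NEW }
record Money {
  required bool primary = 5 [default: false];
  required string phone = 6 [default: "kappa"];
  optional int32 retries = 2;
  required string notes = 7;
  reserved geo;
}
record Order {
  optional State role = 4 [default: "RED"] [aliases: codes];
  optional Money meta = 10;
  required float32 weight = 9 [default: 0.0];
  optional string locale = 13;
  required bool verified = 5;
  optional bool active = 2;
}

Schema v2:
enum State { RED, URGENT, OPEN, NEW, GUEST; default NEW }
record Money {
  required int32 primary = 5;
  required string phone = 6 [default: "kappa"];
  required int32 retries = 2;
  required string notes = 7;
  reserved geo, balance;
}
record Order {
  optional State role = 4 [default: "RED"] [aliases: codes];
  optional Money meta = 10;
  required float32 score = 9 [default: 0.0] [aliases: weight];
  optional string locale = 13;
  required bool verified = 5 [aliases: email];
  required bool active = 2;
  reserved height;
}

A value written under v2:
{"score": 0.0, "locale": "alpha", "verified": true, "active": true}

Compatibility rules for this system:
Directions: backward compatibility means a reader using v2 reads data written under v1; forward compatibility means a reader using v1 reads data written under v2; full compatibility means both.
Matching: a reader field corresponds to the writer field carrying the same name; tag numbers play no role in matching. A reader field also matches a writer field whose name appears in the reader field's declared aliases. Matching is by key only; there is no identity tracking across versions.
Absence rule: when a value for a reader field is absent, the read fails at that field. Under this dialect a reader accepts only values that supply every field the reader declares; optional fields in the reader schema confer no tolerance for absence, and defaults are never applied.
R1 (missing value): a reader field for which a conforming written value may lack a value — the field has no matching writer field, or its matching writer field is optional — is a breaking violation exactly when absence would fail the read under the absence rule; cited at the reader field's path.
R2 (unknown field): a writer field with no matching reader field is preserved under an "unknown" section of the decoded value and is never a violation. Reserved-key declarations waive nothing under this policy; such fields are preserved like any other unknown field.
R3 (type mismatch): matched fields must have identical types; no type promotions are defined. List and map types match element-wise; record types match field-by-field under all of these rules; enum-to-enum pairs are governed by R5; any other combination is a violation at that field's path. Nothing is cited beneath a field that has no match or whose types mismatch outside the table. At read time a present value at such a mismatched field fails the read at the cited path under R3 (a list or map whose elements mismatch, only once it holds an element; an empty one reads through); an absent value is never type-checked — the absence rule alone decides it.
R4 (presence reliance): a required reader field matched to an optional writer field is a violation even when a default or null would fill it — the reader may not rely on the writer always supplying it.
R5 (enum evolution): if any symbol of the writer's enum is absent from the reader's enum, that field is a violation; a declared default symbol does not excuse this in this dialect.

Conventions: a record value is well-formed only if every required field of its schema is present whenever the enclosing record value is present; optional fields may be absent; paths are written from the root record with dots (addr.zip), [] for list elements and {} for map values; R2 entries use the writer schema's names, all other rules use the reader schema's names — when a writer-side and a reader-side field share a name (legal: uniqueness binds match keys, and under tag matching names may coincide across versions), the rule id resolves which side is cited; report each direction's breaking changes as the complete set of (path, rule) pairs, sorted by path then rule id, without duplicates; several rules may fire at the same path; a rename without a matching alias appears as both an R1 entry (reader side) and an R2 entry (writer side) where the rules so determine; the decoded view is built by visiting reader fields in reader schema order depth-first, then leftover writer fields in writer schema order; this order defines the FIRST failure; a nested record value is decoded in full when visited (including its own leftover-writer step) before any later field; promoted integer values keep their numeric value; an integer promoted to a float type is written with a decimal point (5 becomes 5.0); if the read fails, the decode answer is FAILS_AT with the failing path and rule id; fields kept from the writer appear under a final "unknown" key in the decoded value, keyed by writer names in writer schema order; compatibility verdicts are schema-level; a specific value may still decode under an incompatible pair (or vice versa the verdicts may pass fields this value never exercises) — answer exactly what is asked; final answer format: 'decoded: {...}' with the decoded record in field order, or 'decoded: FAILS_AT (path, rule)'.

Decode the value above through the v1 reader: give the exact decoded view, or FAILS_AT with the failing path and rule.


decoded: FAILS_AT (role, R1)

in Order below, arrows point writer -> reader
decode walk for Order under reader schema v1:
  read fails at role under R1 (no fill)
  => FAILS_AT (role, R1)
the other Order changes do not affect what is asked:
  field retries in record Money: optional changed to required -> schema-level compatibility only; this Order value's decode is unchanged
  renamed field weight to score in record Order (alias weight declared on the renamed field) -> schema-level compatibility only; this Order value's decode is unchanged
  field primary in record Money: type bool changed to int32 (its default is dropped) -> schema-level compatibility only; this Order value's decode is unchanged
  field active in record Order: optional changed to required -> schema-level compatibility only; this Order value's decode is unchanged


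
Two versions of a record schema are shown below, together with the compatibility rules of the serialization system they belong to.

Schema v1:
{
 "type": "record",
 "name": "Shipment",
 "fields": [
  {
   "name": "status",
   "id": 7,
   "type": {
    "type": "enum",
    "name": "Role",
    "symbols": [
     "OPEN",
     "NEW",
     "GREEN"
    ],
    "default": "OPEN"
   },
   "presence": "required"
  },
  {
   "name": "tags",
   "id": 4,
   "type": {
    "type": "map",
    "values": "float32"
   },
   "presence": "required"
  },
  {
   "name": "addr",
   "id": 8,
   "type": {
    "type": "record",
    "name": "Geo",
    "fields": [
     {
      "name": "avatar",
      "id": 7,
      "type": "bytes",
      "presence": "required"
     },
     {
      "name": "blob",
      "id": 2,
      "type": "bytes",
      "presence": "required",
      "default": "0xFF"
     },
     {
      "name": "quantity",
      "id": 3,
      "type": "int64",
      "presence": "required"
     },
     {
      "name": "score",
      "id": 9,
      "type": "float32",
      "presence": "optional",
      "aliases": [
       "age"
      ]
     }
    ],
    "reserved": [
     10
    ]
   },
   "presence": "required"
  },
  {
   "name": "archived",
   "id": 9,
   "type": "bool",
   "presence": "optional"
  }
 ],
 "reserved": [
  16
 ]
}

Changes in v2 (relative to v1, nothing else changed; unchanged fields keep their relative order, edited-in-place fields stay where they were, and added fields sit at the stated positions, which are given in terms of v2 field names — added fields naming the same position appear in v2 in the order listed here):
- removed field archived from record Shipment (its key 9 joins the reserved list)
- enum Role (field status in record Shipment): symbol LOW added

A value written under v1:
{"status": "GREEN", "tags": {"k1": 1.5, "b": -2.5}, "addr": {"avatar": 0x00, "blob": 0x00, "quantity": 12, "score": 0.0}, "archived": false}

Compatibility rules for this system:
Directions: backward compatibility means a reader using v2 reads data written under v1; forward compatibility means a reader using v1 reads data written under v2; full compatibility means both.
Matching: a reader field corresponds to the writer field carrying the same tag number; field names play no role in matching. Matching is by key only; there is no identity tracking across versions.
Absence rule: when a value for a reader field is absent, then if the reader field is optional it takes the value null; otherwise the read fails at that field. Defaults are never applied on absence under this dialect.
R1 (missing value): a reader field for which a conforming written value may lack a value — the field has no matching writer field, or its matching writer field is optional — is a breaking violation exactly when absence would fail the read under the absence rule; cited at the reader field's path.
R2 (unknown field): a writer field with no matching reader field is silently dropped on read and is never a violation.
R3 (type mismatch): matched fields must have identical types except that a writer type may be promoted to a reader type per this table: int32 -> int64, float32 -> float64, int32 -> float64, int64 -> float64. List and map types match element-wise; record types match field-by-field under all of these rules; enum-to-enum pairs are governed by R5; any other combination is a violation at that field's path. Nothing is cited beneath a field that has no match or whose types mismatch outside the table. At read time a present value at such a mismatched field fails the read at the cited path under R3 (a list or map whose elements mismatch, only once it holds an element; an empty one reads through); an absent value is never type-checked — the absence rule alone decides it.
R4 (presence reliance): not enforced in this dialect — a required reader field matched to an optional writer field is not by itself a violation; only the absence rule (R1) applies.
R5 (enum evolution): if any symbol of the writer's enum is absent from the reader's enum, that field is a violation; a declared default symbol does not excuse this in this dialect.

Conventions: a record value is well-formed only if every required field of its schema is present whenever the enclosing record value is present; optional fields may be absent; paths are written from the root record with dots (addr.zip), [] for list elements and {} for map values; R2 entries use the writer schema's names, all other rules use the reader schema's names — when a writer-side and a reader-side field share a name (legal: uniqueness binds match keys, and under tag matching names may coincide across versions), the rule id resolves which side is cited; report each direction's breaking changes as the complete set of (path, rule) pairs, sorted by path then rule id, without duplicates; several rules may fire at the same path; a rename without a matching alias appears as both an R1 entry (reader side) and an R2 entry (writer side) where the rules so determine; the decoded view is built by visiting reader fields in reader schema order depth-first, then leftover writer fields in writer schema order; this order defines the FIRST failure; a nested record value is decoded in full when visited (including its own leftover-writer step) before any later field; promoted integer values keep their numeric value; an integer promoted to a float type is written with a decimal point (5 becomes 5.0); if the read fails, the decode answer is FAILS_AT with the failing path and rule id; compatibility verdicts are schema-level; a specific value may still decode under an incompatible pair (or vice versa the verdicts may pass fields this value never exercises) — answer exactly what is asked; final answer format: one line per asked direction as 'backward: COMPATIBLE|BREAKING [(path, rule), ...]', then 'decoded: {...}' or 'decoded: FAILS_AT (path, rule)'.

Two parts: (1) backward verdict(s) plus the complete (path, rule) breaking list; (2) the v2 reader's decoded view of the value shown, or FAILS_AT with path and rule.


backward: COMPATIBLE []; decoded: {"status": "GREEN", "tags": {"k1": 1.5, "b": -2.5}, "addr": {"avatar": 0x00, "blob": 0x00, "quantity": 12, "score": 0.0}}

in Shipment below, arrows point writer -> reader
backward pass over Shipment, reader schema v2, writer schema v1:
  status <- status (Role -> Role, writer required)
  tags <- tags (map<string, float32> -> map<string, float32>, writer required)
  addr <- addr (Geo -> Geo, writer required)
  writer field archived has no reader counterpart
  addr.avatar <- addr.avatar (bytes -> bytes, writer required)
  addr.blob <- addr.blob (bytes -> bytes, writer required)
  addr.quantity <- addr.quantity (int64 -> int64, writer required)
  addr.score <- addr.score (float32 -> float32, writer optional)
  => backward: COMPATIBLE
migrating the Shipment value to v2:
  status := "GREEN"
  tags := {"k1": 1.5, "b": -2.5}
  addr.avatar := 0x00
  addr.blob := 0x00
  addr.quantity := 12
  addr.score := 0.0
  writer archived: unmatched, discarded
  => decoded: {"status": "GREEN", "tags": {"k1": 1.5, "b": -2.5}, "addr": {"avatar": 0x00, "blob": 0x00, "quantity": 12, "score": 0.0}}
the rest of the Shipment diff is inert for this question:
  enum Role (field status in record Shipment): symbol LOW added -> its effect on Shipment is confined to the forward direction, not asked


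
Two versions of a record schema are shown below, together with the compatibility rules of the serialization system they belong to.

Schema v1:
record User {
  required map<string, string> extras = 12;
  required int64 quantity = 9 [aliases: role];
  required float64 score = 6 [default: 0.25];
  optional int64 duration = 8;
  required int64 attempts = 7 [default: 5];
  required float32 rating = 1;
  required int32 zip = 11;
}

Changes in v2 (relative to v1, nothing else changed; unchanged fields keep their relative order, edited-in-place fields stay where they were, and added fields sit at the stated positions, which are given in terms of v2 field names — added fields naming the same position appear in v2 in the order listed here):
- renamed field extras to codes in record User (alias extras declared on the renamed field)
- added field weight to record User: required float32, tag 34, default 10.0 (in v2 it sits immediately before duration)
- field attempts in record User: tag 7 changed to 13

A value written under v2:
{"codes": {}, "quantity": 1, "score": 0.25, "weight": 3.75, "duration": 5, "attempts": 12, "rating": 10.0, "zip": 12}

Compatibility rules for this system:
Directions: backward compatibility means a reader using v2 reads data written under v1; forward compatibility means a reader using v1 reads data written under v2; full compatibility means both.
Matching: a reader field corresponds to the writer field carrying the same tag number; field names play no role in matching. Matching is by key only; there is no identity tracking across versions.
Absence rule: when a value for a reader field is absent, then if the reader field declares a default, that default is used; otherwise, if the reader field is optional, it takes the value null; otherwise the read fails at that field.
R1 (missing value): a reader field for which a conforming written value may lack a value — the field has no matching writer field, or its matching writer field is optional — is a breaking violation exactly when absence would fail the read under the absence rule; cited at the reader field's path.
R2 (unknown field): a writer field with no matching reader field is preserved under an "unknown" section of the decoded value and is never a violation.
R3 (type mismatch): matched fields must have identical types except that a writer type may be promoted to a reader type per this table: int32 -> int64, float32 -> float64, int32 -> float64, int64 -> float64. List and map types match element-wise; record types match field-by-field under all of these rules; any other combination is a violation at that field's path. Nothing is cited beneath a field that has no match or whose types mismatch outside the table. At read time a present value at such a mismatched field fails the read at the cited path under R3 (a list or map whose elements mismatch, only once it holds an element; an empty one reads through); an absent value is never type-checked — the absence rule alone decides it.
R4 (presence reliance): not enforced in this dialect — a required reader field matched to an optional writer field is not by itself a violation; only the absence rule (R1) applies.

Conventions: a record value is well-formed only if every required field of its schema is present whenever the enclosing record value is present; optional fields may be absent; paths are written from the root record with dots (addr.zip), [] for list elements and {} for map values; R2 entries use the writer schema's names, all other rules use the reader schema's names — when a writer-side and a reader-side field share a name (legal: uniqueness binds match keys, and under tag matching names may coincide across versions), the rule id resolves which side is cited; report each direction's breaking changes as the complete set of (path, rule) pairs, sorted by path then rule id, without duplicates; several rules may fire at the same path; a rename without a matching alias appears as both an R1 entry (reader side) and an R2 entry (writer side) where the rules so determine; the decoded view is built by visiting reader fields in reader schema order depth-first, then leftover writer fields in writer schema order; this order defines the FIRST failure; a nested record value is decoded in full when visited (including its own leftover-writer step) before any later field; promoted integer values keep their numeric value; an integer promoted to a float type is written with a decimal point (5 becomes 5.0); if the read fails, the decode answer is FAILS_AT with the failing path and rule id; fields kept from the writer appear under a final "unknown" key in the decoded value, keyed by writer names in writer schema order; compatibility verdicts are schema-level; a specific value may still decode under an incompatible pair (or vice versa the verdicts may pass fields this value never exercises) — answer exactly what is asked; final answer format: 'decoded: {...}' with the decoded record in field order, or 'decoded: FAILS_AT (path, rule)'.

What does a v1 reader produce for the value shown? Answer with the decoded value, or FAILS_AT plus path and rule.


in User below, arrows point writer -> reader
decode walk for User under reader schema v1:
  extras := {} (from writer codes)
  quantity := 1
  score := 0.25
  duration := 5
  attempts := 5 (absent -> default)
  rating := 10.0
  zip := 12
  writer weight: kept under "unknown"
  writer attempts: kept under "unknown"
  => decoded: {"extras": {}, "quantity": 1, "score": 0.25, "duration": 5, "attempts": 5, "rating": 10.0, "zip": 12, "unknown": {"weight": 3.75, "attempts": 12}}
diffs on User not affecting the asked answer:
  renamed field extras to codes in record User (alias extras declared on the renamed field) -> inert under this dialect — no rule fires on User and the result does not move

decoded: {"extras": {}, "quantity": 1, "score": 0.25, "duration": 5, "attempts": 5, "rating": 10.0, "zip": 12, "unknown": {"weight": 3.75, "attempts": 12}}
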